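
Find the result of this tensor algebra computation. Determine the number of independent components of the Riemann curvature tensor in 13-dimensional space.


The Riemann tensor in d dimensions has d^2(d^2 - 1)/12 independent components.
d = 13, so d^2 = 169
d^2 - 1 = 168
d^2(d^2 - 1) = 169 * 168 = 28392
Divide by 12: 28392 / 12 = 2366

2366


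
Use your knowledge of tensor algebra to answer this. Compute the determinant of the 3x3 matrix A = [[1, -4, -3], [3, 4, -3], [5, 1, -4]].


Expanding along the first row, det(A) = a11*M_11 - a12*M_12 + a13*M_13, where M_1j is the (1,j) minor.
Minor M_11 = 4*-4 - -3*1 = -13
Minor M_12 = 3*-4 - -3*5 = 3
Minor M_13 = 3*1 - 4*5 = -17
det = 1*(-13) - -4*(3) + -3*(-17)
    = -13 - -12 + 51
    = 50

50


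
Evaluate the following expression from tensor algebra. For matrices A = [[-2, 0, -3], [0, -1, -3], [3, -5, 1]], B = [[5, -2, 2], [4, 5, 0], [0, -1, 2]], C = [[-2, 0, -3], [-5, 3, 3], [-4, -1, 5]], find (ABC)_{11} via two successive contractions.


(ABC)_{11} = sum_m (AB)_{1m} C_{m1}. First compute row 1 of AB.
(AB)_{11} = -2*5 + 0*4 + -3*0 = -10
(AB)_{12} = -2*-2 + 0*5 + -3*-1 = 7
(AB)_{13} = -2*2 + 0*0 + -3*2 = -10
Now contract with column 1 of C:
(AB)_{11} * C_{11} = -10 * -2 = 20
(AB)_{12} * C_{21} = 7 * -5 = -35
(AB)_{13} * C_{31} = -10 * -4 = 40
(ABC)_{11} = 20 + -35 + 40 = 25

25


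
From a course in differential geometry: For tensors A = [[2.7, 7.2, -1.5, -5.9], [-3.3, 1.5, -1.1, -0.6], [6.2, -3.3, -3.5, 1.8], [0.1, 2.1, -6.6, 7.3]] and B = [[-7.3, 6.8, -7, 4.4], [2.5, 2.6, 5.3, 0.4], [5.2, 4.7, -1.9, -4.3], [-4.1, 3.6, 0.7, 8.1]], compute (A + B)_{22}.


Tensor addition is component-wise: (A + B)_{ij} = A_{ij} + B_{ij}.
A_{22} = 1.5
B_{22} = 2.6
(A + B)_{22} = 1.5 + 2.6 = 4.1

4.1


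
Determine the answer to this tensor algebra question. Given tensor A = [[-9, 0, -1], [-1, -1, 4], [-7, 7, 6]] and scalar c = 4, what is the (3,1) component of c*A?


Scalar multiplication: (cA)_{ij} = c * A_{ij}.
c = 4
A_{31} = -7
(cA)_{31} = 4 * -7 = -28

-28


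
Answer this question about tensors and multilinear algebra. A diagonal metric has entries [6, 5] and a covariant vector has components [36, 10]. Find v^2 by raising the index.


To raise an index with a diagonal metric: v^i = v_i / g_{ii}.
For index 2: v_2 = 10, g_{22} = 5
v^2 = 10 / 5 = 2

2


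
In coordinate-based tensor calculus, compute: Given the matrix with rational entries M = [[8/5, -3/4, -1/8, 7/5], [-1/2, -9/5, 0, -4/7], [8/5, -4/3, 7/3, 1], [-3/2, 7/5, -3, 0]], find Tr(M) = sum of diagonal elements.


The trace is the sum of diagonal entries.
Diagonal: M[1,1] = 8/5, M[2,2] = -9/5, M[3,3] = 7/3, M[4,4] = 0
Tr(M) = 8/5 + -9/5 + 7/3 + 0
Computing step by step:
After adding M[1,1]: 8/5
After adding M[2,2]: -1/5
After adding M[3,3]: 32/15
After adding M[4,4]: 32/15
Tr(M) = 32/15

32/15


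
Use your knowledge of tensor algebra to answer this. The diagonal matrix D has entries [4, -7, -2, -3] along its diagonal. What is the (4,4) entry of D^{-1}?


For a diagonal matrix, the inverse has entries (D^{-1})_{ii} = 1/d_{ii}.
The diagonal entries are: d_{11} = 4, d_{22} = -7, d_{33} = -2, d_{44} = -3
We need (D^{-1})_{44} = 1/d_{44} = 1/-3 = -1/3

-1/3


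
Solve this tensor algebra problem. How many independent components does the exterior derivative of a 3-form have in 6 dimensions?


The exterior derivative of a p-form is a (p+1)-form.
Its number of independent components is C(n, p+1).
n = 6, p+1 = 4
C(6, 4) = 15

15


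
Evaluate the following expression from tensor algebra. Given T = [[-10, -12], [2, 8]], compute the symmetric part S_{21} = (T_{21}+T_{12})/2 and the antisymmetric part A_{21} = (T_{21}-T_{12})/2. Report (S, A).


T_{21} = 2
T_{12} = -12
S_{21} = (2 + -12)/2 = -10/2 = -5
A_{21} = (2 - -12)/2 = 14/2 = 7
Check: S + A = -5 + 7 = 2 = T_{21}.

(-5, 7)


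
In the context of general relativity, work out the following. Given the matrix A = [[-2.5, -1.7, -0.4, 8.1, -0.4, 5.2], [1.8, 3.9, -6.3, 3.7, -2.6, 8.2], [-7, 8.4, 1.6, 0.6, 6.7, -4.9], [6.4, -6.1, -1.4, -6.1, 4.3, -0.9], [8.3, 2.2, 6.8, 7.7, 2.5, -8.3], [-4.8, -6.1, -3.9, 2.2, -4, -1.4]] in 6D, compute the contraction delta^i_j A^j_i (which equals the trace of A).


The contraction (trace) of a rank-2 tensor is the sum of its diagonal elements.
Diagonal entries: A[1,1] = -2.5, A[2,2] = 3.9, A[3,3] = 1.6, A[4,4] = -6.1, A[5,5] = 2.5, A[6,6] = -1.4
Tr(A) = -2.5 + 3.9 + 1.6 + -6.1 + 2.5 + -1.4 = -2

-2


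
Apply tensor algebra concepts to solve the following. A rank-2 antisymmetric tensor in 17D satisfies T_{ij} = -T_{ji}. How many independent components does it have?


An antisymmetric rank-2 tensor satisfies A_{ij} = -A_{ji}, so diagonal entries are zero.
The independent components are the upper-triangular entries: C(n, 2) = n(n-1)/2.
n = 17
C(17, 2) = 17 * 16 / 2 = 272 / 2 = 136

136


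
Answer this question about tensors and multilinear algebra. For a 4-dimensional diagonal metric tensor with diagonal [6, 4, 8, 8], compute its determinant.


For a diagonal metric, the determinant is the product of diagonal entries.
Diagonal entries: 6, 4, 8, 8
det(g) = 6 * 4 * 8 * 8 = 1536

1536


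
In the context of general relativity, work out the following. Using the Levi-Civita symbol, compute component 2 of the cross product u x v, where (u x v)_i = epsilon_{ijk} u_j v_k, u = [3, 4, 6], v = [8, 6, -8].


(u x v)_2 = sum_{j,k} epsilon_{2jk} u_j v_k. Only permutations of (1,2,3) contribute; the two non-zero terms are:
eps_{213} u_1 v_3 = -1 * 3 * -8 = 24
eps_{231} u_3 v_1 = 1 * 6 * 8 = 48
(u x v)_2 = 72

72


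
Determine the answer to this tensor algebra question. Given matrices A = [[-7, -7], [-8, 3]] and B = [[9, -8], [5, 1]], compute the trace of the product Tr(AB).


Tr(AB) = sum_i (AB)_{ii} where (AB)_{ii} = sum_k A_{ik} B_{ki}.
(AB)_{11} = -7*9 + -7*5 = -98
(AB)_{22} = -8*-8 + 3*1 = 67
Tr(AB) = -98 + 67 = -31

-31


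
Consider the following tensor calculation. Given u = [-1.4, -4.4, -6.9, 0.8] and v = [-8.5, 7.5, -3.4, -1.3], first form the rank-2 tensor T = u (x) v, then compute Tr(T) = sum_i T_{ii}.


The outer product gives T_{ij} = u_i v_j.
The trace (contraction) is Tr(T) = sum_i T_{ii} = sum_i u_i v_i.
Diagonal entries:
T_{11} = u_1 * v_1 = -1.4 * -8.5 = 11.9
T_{22} = u_2 * v_2 = -4.4 * 7.5 = -33
T_{33} = u_3 * v_3 = -6.9 * -3.4 = 23.46
T_{44} = u_4 * v_4 = 0.8 * -1.3 = -1.04
Tr(T) = 11.9 + -33 + 23.46 + -1.04 = 1.32

1.32


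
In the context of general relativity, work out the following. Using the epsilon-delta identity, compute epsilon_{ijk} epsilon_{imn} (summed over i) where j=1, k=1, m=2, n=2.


Using the identity: epsilon_{ijk} epsilon_{imn} = delta_{jm} delta_{kn} - delta_{jn} delta_{km}.
delta_{12} = 0
delta_{12} = 0
delta_{12} = 0
delta_{12} = 0
Result = 0 * 0 - 0 * 0 = 0 - 0 = 0

0


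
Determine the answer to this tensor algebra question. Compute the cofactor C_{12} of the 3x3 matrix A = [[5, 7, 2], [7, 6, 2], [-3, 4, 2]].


To find cofactor C_{12}, delete row 1 and column 2.
The resulting 2x2 submatrix is: [[7, 2], [-3, 2]]
Minor M_{12} = 7*2 - 2*-3
  = 14 - -6 = 20
Sign = (-1)^(1+2) = (-1)^3 = -1
Cofactor C_{12} = -1 * 20 = -20

-20


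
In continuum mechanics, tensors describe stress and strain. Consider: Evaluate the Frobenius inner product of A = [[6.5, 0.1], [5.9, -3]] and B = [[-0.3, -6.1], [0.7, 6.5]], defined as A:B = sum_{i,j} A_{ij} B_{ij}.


A:B = sum over all i,j of A_{ij} * B_{ij}.
Row 1: 6.5*-0.3=-1.95, 0.1*-6.1=-0.61 => row sum = -2.56
Row 2: 5.9*0.7=4.13, -3*6.5=-19.5 => row sum = -15.37
Total = -2.56 + -15.37 = -17.93

-17.93


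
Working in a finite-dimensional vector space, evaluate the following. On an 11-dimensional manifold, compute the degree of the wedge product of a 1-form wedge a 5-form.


The degree of a wedge product is the sum of the degrees of the individual forms.
Degrees: 1, 5
Total degree = 1 + 5 = 6

6


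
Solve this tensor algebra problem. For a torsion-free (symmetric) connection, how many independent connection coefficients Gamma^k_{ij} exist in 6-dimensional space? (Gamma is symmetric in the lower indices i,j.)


Christoffel symbols Gamma^k_{ij} are symmetric in i,j, so there are d * d(d+1)/2 independent symbols.
d = 6
d(d+1)/2 = 6 * 7 / 2 = 21
Total = 6 * 21 = 126

126


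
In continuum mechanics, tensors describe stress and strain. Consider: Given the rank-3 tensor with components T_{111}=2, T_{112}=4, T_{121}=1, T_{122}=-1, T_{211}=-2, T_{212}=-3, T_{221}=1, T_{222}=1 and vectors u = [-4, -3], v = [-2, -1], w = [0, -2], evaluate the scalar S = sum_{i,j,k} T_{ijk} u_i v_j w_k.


S = sum over i,j,k of T_{ijk} u_i v_j w_k. Expanding all 8 terms:
T_{111}*u_1*v_1*w_1 = 2*-4*-2*0 = 0  (running total: 0)
T_{112}*u_1*v_1*w_2 = 4*-4*-2*-2 = -64  (running total: -64)
T_{121}*u_1*v_2*w_1 = 1*-4*-1*0 = 0  (running total: -64)
T_{122}*u_1*v_2*w_2 = -1*-4*-1*-2 = 8  (running total: -56)
T_{211}*u_2*v_1*w_1 = -2*-3*-2*0 = 0  (running total: -56)
T_{212}*u_2*v_1*w_2 = -3*-3*-2*-2 = 36  (running total: -20)
T_{221}*u_2*v_2*w_1 = 1*-3*-1*0 = 0  (running total: -20)
T_{222}*u_2*v_2*w_2 = 1*-3*-1*-2 = -6  (running total: -26)
S = -26

-26


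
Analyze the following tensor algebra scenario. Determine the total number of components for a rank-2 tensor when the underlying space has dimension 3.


The number of components of a rank-r tensor in d dimensions is d^r.
Here d = 3 and r = 2.
3^2 = 9

9


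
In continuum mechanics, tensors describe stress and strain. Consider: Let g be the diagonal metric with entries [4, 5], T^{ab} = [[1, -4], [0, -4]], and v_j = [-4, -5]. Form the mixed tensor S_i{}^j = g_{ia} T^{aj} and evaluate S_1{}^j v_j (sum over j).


Step 1: lower the first index. For a diagonal metric, g_{ia} T^{aj} = g_{ii} T^{ij} (no sum on i).
g_{11} = 4
S_1{}^1 = 4 * T^{11} = 4 * 1 = 4
S_1{}^2 = 4 * T^{12} = 4 * -4 = -16
Step 2: contract S_1{}^j with v_j.
S_1{}^1 * v_1 = 4 * -4 = -16
S_1{}^2 * v_2 = -16 * -5 = 80
Result = -16 + 80 = 64

64


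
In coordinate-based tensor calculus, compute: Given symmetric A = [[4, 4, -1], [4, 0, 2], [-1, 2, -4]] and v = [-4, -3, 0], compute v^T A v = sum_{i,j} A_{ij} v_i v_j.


First compute Av:
(Av)_1 = 4*-4 + 4*-3 + -1*0 = -28
(Av)_2 = 4*-4 + 0*-3 + 2*0 = -16
(Av)_3 = -1*-4 + 2*-3 + -4*0 = -2
Av = [-28, -16, -2]
Then v^T (Av) = -4*-28 + -3*-16 + 0*-2
= 112 + 48 + 0 = 160

160


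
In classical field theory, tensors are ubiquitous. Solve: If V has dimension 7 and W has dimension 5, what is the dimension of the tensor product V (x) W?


The dimension of a tensor product is the product of dimensions.
dim(V) = 7, dim(W) = 5
dim(V (x) W) = 7 * 5 = 35

35


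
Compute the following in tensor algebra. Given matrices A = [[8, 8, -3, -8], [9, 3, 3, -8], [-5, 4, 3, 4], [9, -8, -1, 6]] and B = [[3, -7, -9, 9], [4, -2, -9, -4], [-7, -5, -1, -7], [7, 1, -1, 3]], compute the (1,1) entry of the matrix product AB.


(AB)_{ij} = sum_k A_{ik} B_{kj}.
For i=1, j=1:
A_{11} * B_{11} = 8 * 3 = 24
A_{12} * B_{21} = 8 * 4 = 32
A_{13} * B_{31} = -3 * -7 = 21
A_{14} * B_{41} = -8 * 7 = -56
Sum = 24 + 32 + 21 + -56 = 21

21


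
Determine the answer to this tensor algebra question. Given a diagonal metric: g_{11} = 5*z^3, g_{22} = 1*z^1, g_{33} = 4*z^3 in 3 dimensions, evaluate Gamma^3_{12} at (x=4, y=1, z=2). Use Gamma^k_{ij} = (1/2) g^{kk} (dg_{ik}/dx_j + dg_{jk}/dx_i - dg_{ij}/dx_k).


For a diagonal metric, Gamma^k_{ij} = (1/2) g^{kk} (dg_{ik}/dx_j + dg_{jk}/dx_i - dg_{ij}/dx_k).
The metric is diagonal, so g_{ab} = 0 for a != b.
At the given point: g_{11} = 40, g_{22} = 2, g_{33} = 32
g^{33} = 1/32
dg_{13}/dx_2 = 0 (off-diagonal)
dg_{23}/dx_1 = 0 (off-diagonal)
dg_{12}/dx_3 = 0 (off-diagonal)
Numerator = 0 + 0 - 0 = 0
Gamma^3_{12} = 0 / (2 * 32) = 0

0


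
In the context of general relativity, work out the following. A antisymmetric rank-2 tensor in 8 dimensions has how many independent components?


A antisymmetric rank-2 tensor in d dimensions has d(d-1)/2 independent components.
d = 8
d(d-1)/2 = 8 * 7 / 2 = 56 / 2 = 28

28


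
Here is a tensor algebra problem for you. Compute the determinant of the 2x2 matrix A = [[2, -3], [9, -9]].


For a 2x2 matrix [[a, b], [c, d]], det = a*d - b*c.
a = 2, b = -3, c = 9, d = -9
a*d = 2 * -9 = -18
b*c = -3 * 9 = -27
det = -18 - -27 = 9

9


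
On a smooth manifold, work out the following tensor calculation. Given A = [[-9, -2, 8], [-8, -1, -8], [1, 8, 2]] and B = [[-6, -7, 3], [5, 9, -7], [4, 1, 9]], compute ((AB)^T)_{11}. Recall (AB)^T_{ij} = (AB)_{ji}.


(AB)^T_{ij} = (AB)_{ji} = sum_k A_{jk} B_{ki}.
For i=1, j=1 we need (AB)_{11}:
A_{11} * B_{11} = -9 * -6 = 54
A_{12} * B_{21} = -2 * 5 = -10
A_{13} * B_{31} = 8 * 4 = 32
Sum = 54 + -10 + 32 = 76

76


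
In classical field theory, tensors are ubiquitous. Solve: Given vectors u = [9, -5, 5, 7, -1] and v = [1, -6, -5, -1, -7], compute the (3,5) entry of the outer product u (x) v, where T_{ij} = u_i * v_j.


The outer product entry T_{ij} = u_i * v_j.
We need i=3, j=5.
u_3 = 5, v_5 = -7
T_{3,5} = 5 * -7 = -35

-35


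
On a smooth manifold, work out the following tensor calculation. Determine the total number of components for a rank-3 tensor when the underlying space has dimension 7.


The number of components of a rank-r tensor in d dimensions is d^r.
Here d = 7 and r = 3.
7^3 = 343

343


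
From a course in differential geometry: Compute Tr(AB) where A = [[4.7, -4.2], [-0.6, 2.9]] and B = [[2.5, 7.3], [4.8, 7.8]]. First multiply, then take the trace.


Tr(AB) = sum_i (AB)_{ii} where (AB)_{ii} = sum_k A_{ik} B_{ki}.
(AB)_{11} = 4.7*2.5 + -4.2*4.8 = -8.41
(AB)_{22} = -0.6*7.3 + 2.9*7.8 = 18.24
Tr(AB) = -8.41 + 18.24 = 9.83

9.83


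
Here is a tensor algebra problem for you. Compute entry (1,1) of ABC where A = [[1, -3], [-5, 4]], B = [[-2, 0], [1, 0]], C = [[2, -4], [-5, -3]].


(ABC)_{11} = sum_m (AB)_{1m} C_{m1}. First compute row 1 of AB.
(AB)_{11} = 1*-2 + -3*1 = -5
(AB)_{12} = 1*0 + -3*0 = 0
Now contract with column 1 of C:
(AB)_{11} * C_{11} = -5 * 2 = -10
(AB)_{12} * C_{21} = 0 * -5 = 0
(ABC)_{11} = -10 + 0 = -10

-10


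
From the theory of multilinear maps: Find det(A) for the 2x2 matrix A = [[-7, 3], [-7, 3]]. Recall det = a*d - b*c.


For a 2x2 matrix [[a, b], [c, d]], det = a*d - b*c.
a = -7, b = 3, c = -7, d = 3
a*d = -7 * 3 = -21
b*c = 3 * -7 = -21
det = -21 - -21 = 0

0


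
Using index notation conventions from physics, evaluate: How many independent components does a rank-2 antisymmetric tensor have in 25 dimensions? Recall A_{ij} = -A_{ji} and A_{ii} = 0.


An antisymmetric rank-2 tensor satisfies A_{ij} = -A_{ji}, so diagonal entries are zero.
The independent components are the upper-triangular entries: C(n, 2) = n(n-1)/2.
n = 25
C(25, 2) = 25 * 24 / 2 = 600 / 2 = 300

300


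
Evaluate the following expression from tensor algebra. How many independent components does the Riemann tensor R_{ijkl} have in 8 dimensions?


The Riemann tensor in d dimensions has d^2(d^2 - 1)/12 independent components.
d = 8, so d^2 = 64
d^2 - 1 = 63
d^2(d^2 - 1) = 64 * 63 = 4032
Divide by 12: 4032 / 12 = 336

336


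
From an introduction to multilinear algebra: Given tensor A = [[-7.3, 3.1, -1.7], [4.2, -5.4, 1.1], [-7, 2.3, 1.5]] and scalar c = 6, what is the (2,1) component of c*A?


Scalar multiplication: (cA)_{ij} = c * A_{ij}.
c = 6
A_{21} = 4.2
(cA)_{21} = 6 * 4.2 = 25.2

25.2


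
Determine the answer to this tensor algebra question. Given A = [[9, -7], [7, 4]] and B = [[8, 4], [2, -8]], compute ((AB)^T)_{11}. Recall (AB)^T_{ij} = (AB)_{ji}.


(AB)^T_{ij} = (AB)_{ji} = sum_k A_{jk} B_{ki}.
For i=1, j=1 we need (AB)_{11}:
A_{11} * B_{11} = 9 * 8 = 72
A_{12} * B_{21} = -7 * 2 = -14
Sum = 72 + -14 = 58

58


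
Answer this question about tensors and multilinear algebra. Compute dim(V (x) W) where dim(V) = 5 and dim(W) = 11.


The dimension of a tensor product is the product of dimensions.
dim(V) = 5, dim(W) = 11
dim(V (x) W) = 5 * 11 = 55

55


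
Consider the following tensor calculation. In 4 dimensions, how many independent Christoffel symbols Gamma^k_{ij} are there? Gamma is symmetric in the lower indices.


Christoffel symbols Gamma^k_{ij} are symmetric in i,j, so there are d * d(d+1)/2 independent symbols.
d = 4
d(d+1)/2 = 4 * 5 / 2 = 10
Total = 4 * 10 = 40

40


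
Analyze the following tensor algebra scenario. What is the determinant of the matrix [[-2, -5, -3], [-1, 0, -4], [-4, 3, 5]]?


Expanding along the first row, det(A) = a11*M_11 - a12*M_12 + a13*M_13, where M_1j is the (1,j) minor.
Minor M_11 = 0*5 - -4*3 = 12
Minor M_12 = -1*5 - -4*-4 = -21
Minor M_13 = -1*3 - 0*-4 = -3
det = -2*(12) - -5*(-21) + -3*(-3)
    = -24 - 105 + 9
    = -120

-120


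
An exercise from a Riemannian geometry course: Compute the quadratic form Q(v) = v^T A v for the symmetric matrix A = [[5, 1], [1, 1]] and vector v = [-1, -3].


First compute Av:
(Av)_1 = 5*-1 + 1*-3 = -8
(Av)_2 = 1*-1 + 1*-3 = -4
Av = [-8, -4]
Then v^T (Av) = -1*-8 + -3*-4
= 8 + 12 = 20

20


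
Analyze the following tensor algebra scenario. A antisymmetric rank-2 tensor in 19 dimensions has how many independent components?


A antisymmetric rank-2 tensor in d dimensions has d(d-1)/2 independent components.
d = 19
d(d-1)/2 = 19 * 18 / 2 = 342 / 2 = 171

171


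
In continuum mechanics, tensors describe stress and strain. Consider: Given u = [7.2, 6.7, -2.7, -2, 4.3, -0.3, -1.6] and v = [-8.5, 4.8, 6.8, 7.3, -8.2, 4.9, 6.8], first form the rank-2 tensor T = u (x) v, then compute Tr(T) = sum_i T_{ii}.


The outer product gives T_{ij} = u_i v_j.
The trace (contraction) is Tr(T) = sum_i T_{ii} = sum_i u_i v_i.
Diagonal entries:
T_{11} = u_1 * v_1 = 7.2 * -8.5 = -61.2
T_{22} = u_2 * v_2 = 6.7 * 4.8 = 32.16
T_{33} = u_3 * v_3 = -2.7 * 6.8 = -18.36
T_{44} = u_4 * v_4 = -2 * 7.3 = -14.6
T_{55} = u_5 * v_5 = 4.3 * -8.2 = -35.26
T_{66} = u_6 * v_6 = -0.3 * 4.9 = -1.47
T_{77} = u_7 * v_7 = -1.6 * 6.8 = -10.88
Tr(T) = -61.2 + 32.16 + -18.36 + -14.6 + -35.26 + -1.47 + -10.88 = -109.61

-109.61


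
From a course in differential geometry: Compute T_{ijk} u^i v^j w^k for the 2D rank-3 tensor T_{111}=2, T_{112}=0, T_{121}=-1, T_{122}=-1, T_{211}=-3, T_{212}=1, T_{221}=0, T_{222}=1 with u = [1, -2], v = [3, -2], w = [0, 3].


S = sum over i,j,k of T_{ijk} u_i v_j w_k. Expanding all 8 terms:
T_{111}*u_1*v_1*w_1 = 2*1*3*0 = 0  (running total: 0)
T_{112}*u_1*v_1*w_2 = 0*1*3*3 = 0  (running total: 0)
T_{121}*u_1*v_2*w_1 = -1*1*-2*0 = 0  (running total: 0)
T_{122}*u_1*v_2*w_2 = -1*1*-2*3 = 6  (running total: 6)
T_{211}*u_2*v_1*w_1 = -3*-2*3*0 = 0  (running total: 6)
T_{212}*u_2*v_1*w_2 = 1*-2*3*3 = -18  (running total: -12)
T_{221}*u_2*v_2*w_1 = 0*-2*-2*0 = 0  (running total: -12)
T_{222}*u_2*v_2*w_2 = 1*-2*-2*3 = 12  (running total: 0)
S = 0

0


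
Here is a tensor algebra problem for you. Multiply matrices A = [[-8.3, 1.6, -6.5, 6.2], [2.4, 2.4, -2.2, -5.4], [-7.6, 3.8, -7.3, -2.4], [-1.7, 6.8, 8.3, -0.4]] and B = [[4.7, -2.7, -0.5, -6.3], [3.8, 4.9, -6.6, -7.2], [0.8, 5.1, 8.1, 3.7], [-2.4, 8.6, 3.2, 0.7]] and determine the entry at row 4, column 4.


(AB)_{ij} = sum_k A_{ik} B_{kj}.
For i=4, j=4:
A_{41} * B_{14} = -1.7 * -6.3 = 10.71
A_{42} * B_{24} = 6.8 * -7.2 = -48.96
A_{43} * B_{34} = 8.3 * 3.7 = 30.71
A_{44} * B_{44} = -0.4 * 0.7 = -0.28
Sum = 10.71 + -48.96 + 30.71 + -0.28 = -7.82

-7.82


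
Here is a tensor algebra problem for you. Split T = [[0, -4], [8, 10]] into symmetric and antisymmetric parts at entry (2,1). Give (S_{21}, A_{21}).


T_{21} = 8
T_{12} = -4
S_{21} = (8 + -4)/2 = 4/2 = 2
A_{21} = (8 - -4)/2 = 12/2 = 6
Check: S + A = 2 + 6 = 8 = T_{21}.

(2, 6)


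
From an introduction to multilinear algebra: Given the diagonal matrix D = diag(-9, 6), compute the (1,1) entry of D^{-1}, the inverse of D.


For a diagonal matrix, the inverse has entries (D^{-1})_{ii} = 1/d_{ii}.
The diagonal entries are: d_{11} = -9, d_{22} = 6
We need (D^{-1})_{11} = 1/d_{11} = 1/-9 = -1/9

-1/9


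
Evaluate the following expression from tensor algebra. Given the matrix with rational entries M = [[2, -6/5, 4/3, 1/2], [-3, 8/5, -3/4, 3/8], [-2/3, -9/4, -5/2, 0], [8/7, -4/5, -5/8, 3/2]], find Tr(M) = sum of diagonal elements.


The trace is the sum of diagonal entries.
Diagonal: M[1,1] = 2, M[2,2] = 8/5, M[3,3] = -5/2, M[4,4] = 3/2
Tr(M) = 2 + 8/5 + -5/2 + 3/2
Computing step by step:
After adding M[1,1]: 2
After adding M[2,2]: 18/5
After adding M[3,3]: 11/10
After adding M[4,4]: 13/5
Tr(M) = 13/5

13/5


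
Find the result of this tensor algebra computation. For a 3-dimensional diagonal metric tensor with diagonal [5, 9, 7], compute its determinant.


For a diagonal metric, the determinant is the product of diagonal entries.
Diagonal entries: 5, 9, 7
det(g) = 5 * 9 * 7 = 315

315


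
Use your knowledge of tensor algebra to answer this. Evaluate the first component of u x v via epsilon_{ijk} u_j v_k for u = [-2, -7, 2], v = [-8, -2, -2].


(u x v)_1 = sum_{j,k} epsilon_{1jk} u_j v_k. Only permutations of (1,2,3) contribute; the two non-zero terms are:
eps_{123} u_2 v_3 = 1 * -7 * -2 = 14
eps_{132} u_3 v_2 = -1 * 2 * -2 = 4
(u x v)_1 = 18

18


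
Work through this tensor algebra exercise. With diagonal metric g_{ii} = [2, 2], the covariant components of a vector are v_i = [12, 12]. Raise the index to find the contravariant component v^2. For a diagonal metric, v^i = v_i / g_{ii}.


To raise an index with a diagonal metric: v^i = v_i / g_{ii}.
For index 2: v_2 = 12, g_{22} = 2
v^2 = 12 / 2 = 6

6


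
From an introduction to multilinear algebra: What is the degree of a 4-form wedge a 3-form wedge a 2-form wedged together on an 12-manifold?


The degree of a wedge product is the sum of the degrees of the individual forms.
Degrees: 4, 3, 2
Total degree = 4 + 3 + 2 = 9

9


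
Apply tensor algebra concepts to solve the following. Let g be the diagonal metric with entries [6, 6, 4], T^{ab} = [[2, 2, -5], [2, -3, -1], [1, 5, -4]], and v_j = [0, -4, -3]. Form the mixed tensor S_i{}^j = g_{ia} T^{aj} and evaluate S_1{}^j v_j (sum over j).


Step 1: lower the first index. For a diagonal metric, g_{ia} T^{aj} = g_{ii} T^{ij} (no sum on i).
g_{11} = 6
S_1{}^1 = 6 * T^{11} = 6 * 2 = 12
S_1{}^2 = 6 * T^{12} = 6 * 2 = 12
S_1{}^3 = 6 * T^{13} = 6 * -5 = -30
Step 2: contract S_1{}^j with v_j.
S_1{}^1 * v_1 = 12 * 0 = 0
S_1{}^2 * v_2 = 12 * -4 = -48
S_1{}^3 * v_3 = -30 * -3 = 90
Result = 0 + -48 + 90 = 42

42


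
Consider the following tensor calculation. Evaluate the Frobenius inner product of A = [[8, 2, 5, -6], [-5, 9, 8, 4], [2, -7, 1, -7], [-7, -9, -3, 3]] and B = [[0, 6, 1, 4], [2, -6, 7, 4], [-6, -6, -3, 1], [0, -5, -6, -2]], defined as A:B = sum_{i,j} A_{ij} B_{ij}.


A:B = sum over all i,j of A_{ij} * B_{ij}.
Row 1: 8*0=0, 2*6=12, 5*1=5, -6*4=-24 => row sum = -7
Row 2: -5*2=-10, 9*-6=-54, 8*7=56, 4*4=16 => row sum = 8
Row 3: 2*-6=-12, -7*-6=42, 1*-3=-3, -7*1=-7 => row sum = 20
Row 4: -7*0=0, -9*-5=45, -3*-6=18, 3*-2=-6 => row sum = 57
Total = -7 + 8 + 20 + 57 = 78

78


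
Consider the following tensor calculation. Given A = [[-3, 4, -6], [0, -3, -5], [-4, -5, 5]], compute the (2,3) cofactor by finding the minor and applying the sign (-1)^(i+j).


To find cofactor C_{23}, delete row 2 and column 3.
The resulting 2x2 submatrix is: [[-3, 4], [-4, -5]]
Minor M_{23} = -3*-5 - 4*-4
  = 15 - -16 = 31
Sign = (-1)^(2+3) = (-1)^5 = -1
Cofactor C_{23} = -1 * 31 = -31

-31


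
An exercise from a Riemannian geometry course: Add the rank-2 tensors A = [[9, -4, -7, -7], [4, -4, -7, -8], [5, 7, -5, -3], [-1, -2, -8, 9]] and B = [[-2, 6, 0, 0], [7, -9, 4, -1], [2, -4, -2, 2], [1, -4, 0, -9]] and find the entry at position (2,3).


Tensor addition is component-wise: (A + B)_{ij} = A_{ij} + B_{ij}.
A_{23} = -7
B_{23} = 4
(A + B)_{23} = -7 + 4 = -3

-3


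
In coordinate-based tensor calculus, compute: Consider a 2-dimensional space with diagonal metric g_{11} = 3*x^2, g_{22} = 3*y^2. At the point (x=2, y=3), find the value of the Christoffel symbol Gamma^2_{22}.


For a diagonal metric, Gamma^k_{ij} = (1/2) g^{kk} (dg_{ik}/dx_j + dg_{jk}/dx_i - dg_{ij}/dx_k).
The metric is diagonal, so g_{ab} = 0 for a != b.
At the given point: g_{11} = 12, g_{22} = 27
g^{22} = 1/27
dg_{22}/dx_2 = dg_{22}/dx_2 = 18
dg_{22}/dx_2 = dg_{22}/dx_2 = 18
dg_{22}/dx_2 = dg_{22}/dx_2 = 18
Numerator = 18 + 18 - 18 = 18
Gamma^2_{22} = 18 / (2 * 27) = 1/3

1/3


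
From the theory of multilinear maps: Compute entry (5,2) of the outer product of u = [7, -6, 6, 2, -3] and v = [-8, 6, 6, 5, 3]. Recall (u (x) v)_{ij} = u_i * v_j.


The outer product entry T_{ij} = u_i * v_j.
We need i=5, j=2.
u_5 = -3, v_2 = 6
T_{5,2} = -3 * 6 = -18

-18


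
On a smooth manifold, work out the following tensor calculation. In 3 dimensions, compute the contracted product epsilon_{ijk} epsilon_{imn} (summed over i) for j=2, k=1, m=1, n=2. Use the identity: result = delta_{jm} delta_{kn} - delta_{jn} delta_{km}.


Using the identity: epsilon_{ijk} epsilon_{imn} = delta_{jm} delta_{kn} - delta_{jn} delta_{km}.
delta_{21} = 0
delta_{12} = 0
delta_{22} = 1
delta_{11} = 1
Result = 0 * 0 - 1 * 1 = 0 - 1 = -1

-1


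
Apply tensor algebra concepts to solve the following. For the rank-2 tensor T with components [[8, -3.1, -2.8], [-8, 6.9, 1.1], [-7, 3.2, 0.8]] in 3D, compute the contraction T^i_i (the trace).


The contraction (trace) of a rank-2 tensor is the sum of its diagonal elements.
Diagonal entries: A[1,1] = 8, A[2,2] = 6.9, A[3,3] = 0.8
Tr(A) = 8 + 6.9 + 0.8 = 15.7

15.7


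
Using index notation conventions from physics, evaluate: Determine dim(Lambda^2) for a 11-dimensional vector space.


The dimension of the space of p-forms on an n-dimensional space is C(n, p).
n = 11, p = 2
C(11, 2) = 11! / (2! * 9!) = 55

55


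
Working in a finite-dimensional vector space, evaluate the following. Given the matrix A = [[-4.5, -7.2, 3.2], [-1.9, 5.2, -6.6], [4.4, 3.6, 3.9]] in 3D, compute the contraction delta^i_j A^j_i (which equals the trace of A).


The contraction (trace) of a rank-2 tensor is the sum of its diagonal elements.
Diagonal entries: A[1,1] = -4.5, A[2,2] = 5.2, A[3,3] = 3.9
Tr(A) = -4.5 + 5.2 + 3.9 = 4.6

4.6


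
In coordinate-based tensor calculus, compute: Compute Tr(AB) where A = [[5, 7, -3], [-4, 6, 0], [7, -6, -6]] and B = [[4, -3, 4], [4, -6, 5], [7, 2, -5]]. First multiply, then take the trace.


Tr(AB) = sum_i (AB)_{ii} where (AB)_{ii} = sum_k A_{ik} B_{ki}.
(AB)_{11} = 5*4 + 7*4 + -3*7 = 27
(AB)_{22} = -4*-3 + 6*-6 + 0*2 = -24
(AB)_{33} = 7*4 + -6*5 + -6*-5 = 28
Tr(AB) = 27 + -24 + 28 = 31

31


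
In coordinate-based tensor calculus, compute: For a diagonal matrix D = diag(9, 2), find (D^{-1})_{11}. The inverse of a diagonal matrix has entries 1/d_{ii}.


For a diagonal matrix, the inverse has entries (D^{-1})_{ii} = 1/d_{ii}.
The diagonal entries are: d_{11} = 9, d_{22} = 2
We need (D^{-1})_{11} = 1/d_{11} = 1/9 = 1/9

1/9


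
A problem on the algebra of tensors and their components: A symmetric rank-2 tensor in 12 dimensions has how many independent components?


A symmetric rank-2 tensor in d dimensions has d(d+1)/2 independent components.
d = 12
d(d+1)/2 = 12 * 13 / 2 = 156 / 2 = 78

78


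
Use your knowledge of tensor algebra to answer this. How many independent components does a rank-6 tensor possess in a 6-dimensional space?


The number of components of a rank-r tensor in d dimensions is d^r.
Here d = 6 and r = 6.
6^6 = 46656

46656


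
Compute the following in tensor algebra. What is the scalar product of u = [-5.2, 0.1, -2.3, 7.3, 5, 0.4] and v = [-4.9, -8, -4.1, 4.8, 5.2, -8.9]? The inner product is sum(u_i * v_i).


The inner product u . v = sum of u_i * v_i.
Term-by-term: -5.2 * -4.9, 0.1 * -8, -2.3 * -4.1, 7.3 * 4.8, 5 * 5.2, 0.4 * -8.9
Products: 25.48, -0.8, 9.43, 35.04, 26, -3.56
Sum = 25.48 + -0.8 + 9.43 + 35.04 + 26 + -3.56 = 91.59

91.59


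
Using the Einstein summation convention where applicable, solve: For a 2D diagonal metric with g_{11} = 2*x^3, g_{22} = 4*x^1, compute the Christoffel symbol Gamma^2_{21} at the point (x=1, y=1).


For a diagonal metric, Gamma^k_{ij} = (1/2) g^{kk} (dg_{ik}/dx_j + dg_{jk}/dx_i - dg_{ij}/dx_k).
The metric is diagonal, so g_{ab} = 0 for a != b.
At the given point: g_{11} = 2, g_{22} = 4
g^{22} = 1/4
dg_{22}/dx_1 = dg_{22}/dx_1 = 4
dg_{12}/dx_2 = 0 (off-diagonal)
dg_{21}/dx_2 = 0 (off-diagonal)
Numerator = 4 + 0 - 0 = 4
Gamma^2_{21} = 4 / (2 * 4) = 1/2

1/2


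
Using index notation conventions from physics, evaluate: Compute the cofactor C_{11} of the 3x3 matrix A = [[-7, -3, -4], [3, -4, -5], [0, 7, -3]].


To find cofactor C_{11}, delete row 1 and column 1.
The resulting 2x2 submatrix is: [[-4, -5], [7, -3]]
Minor M_{11} = -4*-3 - -5*7
  = 12 - -35 = 47
Sign = (-1)^(1+1) = (-1)^2 = 1
Cofactor C_{11} = 1 * 47 = 47

47


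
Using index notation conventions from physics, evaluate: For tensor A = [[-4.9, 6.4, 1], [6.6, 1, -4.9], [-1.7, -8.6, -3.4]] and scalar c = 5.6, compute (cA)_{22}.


Scalar multiplication: (cA)_{ij} = c * A_{ij}.
c = 5.6
A_{22} = 1
(cA)_{22} = 5.6 * 1 = 5.6

5.6


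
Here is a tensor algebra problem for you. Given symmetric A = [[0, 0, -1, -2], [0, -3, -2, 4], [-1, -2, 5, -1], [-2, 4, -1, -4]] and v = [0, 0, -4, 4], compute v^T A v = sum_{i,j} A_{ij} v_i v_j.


First compute Av:
(Av)_1 = 0*0 + 0*0 + -1*-4 + -2*4 = -4
(Av)_2 = 0*0 + -3*0 + -2*-4 + 4*4 = 24
(Av)_3 = -1*0 + -2*0 + 5*-4 + -1*4 = -24
(Av)_4 = -2*0 + 4*0 + -1*-4 + -4*4 = -12
Av = [-4, 24, -24, -12]
Then v^T (Av) = 0*-4 + 0*24 + -4*-24 + 4*-12
= 0 + 0 + 96 + -48 = 48

48


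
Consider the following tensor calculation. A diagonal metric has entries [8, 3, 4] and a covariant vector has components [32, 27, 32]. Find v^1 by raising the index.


To raise an index with a diagonal metric: v^i = v_i / g_{ii}.
For index 1: v_1 = 32, g_{11} = 8
v^1 = 32 / 8 = 4

4


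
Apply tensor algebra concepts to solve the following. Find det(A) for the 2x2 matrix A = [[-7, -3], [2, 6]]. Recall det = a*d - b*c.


For a 2x2 matrix [[a, b], [c, d]], det = a*d - b*c.
a = -7, b = -3, c = 2, d = 6
a*d = -7 * 6 = -42
b*c = -3 * 2 = -6
det = -42 - -6 = -36

-36


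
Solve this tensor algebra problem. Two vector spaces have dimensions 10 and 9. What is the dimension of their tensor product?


The dimension of a tensor product is the product of dimensions.
dim(V) = 10, dim(W) = 9
dim(V (x) W) = 10 * 9 = 90

90


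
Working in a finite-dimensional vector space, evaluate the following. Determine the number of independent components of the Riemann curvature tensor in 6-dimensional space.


The Riemann tensor in d dimensions has d^2(d^2 - 1)/12 independent components.
d = 6, so d^2 = 36
d^2 - 1 = 35
d^2(d^2 - 1) = 36 * 35 = 1260
Divide by 12: 1260 / 12 = 105

105


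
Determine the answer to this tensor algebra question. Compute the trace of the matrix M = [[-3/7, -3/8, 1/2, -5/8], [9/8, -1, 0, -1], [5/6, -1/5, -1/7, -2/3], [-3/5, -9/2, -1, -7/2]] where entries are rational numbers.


The trace is the sum of diagonal entries.
Diagonal: M[1,1] = -3/7, M[2,2] = -1, M[3,3] = -1/7, M[4,4] = -7/2
Tr(M) = -3/7 + -1 + -1/7 + -7/2
Computing step by step:
After adding M[1,1]: -3/7
After adding M[2,2]: -10/7
After adding M[3,3]: -11/7
After adding M[4,4]: -71/14
Tr(M) = -71/14

-71/14


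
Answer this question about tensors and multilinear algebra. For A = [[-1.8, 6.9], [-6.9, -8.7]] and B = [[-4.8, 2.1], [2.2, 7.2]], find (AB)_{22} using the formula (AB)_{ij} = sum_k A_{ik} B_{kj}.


(AB)_{ij} = sum_k A_{ik} B_{kj}.
For i=2, j=2:
A_{21} * B_{12} = -6.9 * 2.1 = -14.49
A_{22} * B_{22} = -8.7 * 7.2 = -62.64
Sum = -14.49 + -62.64 = -77.13

-77.13


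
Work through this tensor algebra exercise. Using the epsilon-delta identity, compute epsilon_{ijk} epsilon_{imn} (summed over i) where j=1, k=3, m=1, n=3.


Using the identity: epsilon_{ijk} epsilon_{imn} = delta_{jm} delta_{kn} - delta_{jn} delta_{km}.
delta_{11} = 1
delta_{33} = 1
delta_{13} = 0
delta_{31} = 0
Result = 1 * 1 - 0 * 0 = 1 - 0 = 1

1


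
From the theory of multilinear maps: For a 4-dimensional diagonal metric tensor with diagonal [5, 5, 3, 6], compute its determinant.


For a diagonal metric, the determinant is the product of diagonal entries.
Diagonal entries: 5, 5, 3, 6
det(g) = 5 * 5 * 3 * 6 = 450

450


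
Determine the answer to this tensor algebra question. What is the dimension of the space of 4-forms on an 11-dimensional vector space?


The dimension of the space of p-forms on an n-dimensional space is C(n, p).
n = 11, p = 4
C(11, 4) = 11! / (4! * 7!) = 330

330


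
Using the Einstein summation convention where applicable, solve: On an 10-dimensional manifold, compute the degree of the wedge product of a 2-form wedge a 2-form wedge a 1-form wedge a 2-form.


The degree of a wedge product is the sum of the degrees of the individual forms.
Degrees: 2, 2, 1, 2
Total degree = 2 + 2 + 1 + 2 = 7

7


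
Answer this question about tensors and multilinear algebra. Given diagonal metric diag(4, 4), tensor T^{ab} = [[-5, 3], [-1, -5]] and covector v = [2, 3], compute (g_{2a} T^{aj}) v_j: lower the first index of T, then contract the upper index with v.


Step 1: lower the first index. For a diagonal metric, g_{ia} T^{aj} = g_{ii} T^{ij} (no sum on i).
g_{22} = 4
S_2{}^1 = 4 * T^{21} = 4 * -1 = -4
S_2{}^2 = 4 * T^{22} = 4 * -5 = -20
Step 2: contract S_2{}^j with v_j.
S_2{}^1 * v_1 = -4 * 2 = -8
S_2{}^2 * v_2 = -20 * 3 = -60
Result = -8 + -60 = -68

-68


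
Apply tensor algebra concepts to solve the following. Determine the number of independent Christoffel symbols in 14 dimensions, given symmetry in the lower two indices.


Christoffel symbols Gamma^k_{ij} are symmetric in i,j, so there are d * d(d+1)/2 independent symbols.
d = 14
d(d+1)/2 = 14 * 15 / 2 = 105
Total = 14 * 105 = 1470

1470


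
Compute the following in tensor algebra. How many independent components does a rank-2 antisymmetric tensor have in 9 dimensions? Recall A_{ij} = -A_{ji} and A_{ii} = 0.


An antisymmetric rank-2 tensor satisfies A_{ij} = -A_{ji}, so diagonal entries are zero.
The independent components are the upper-triangular entries: C(n, 2) = n(n-1)/2.
n = 9
C(9, 2) = 9 * 8 / 2 = 72 / 2 = 36

36


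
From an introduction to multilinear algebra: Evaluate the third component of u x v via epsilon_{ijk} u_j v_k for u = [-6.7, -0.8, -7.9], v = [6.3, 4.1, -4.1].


(u x v)_3 = sum_{j,k} epsilon_{3jk} u_j v_k. Only permutations of (1,2,3) contribute; the two non-zero terms are:
eps_{312} u_1 v_2 = 1 * -6.7 * 4.1 = -27.47
eps_{321} u_2 v_1 = -1 * -0.8 * 6.3 = 5.04
(u x v)_3 = -22.43

-22.43


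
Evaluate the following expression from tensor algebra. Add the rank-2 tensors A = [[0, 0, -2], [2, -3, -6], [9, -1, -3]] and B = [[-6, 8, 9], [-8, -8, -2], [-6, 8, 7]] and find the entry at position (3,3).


Tensor addition is component-wise: (A + B)_{ij} = A_{ij} + B_{ij}.
A_{33} = -3
B_{33} = 7
(A + B)_{33} = -3 + 7 = 4

4


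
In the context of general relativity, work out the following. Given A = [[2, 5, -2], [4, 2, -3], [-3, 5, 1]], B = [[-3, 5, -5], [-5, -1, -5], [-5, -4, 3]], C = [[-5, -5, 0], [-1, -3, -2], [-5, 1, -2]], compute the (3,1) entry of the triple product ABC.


(ABC)_{31} = sum_m (AB)_{3m} C_{m1}. First compute row 3 of AB.
(AB)_{31} = -3*-3 + 5*-5 + 1*-5 = -21
(AB)_{32} = -3*5 + 5*-1 + 1*-4 = -24
(AB)_{33} = -3*-5 + 5*-5 + 1*3 = -7
Now contract with column 1 of C:
(AB)_{31} * C_{11} = -21 * -5 = 105
(AB)_{32} * C_{21} = -24 * -1 = 24
(AB)_{33} * C_{31} = -7 * -5 = 35
(ABC)_{31} = 105 + 24 + 35 = 164

164


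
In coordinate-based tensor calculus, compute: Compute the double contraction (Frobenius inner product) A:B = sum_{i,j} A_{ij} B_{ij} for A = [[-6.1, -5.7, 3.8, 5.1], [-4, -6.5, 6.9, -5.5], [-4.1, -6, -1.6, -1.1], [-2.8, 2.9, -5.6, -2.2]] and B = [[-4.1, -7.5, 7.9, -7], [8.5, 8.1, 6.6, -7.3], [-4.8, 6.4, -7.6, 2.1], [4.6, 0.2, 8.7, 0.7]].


A:B = sum over all i,j of A_{ij} * B_{ij}.
Row 1: -6.1*-4.1=25.01, -5.7*-7.5=42.75, 3.8*7.9=30.02, 5.1*-7=-35.7 => row sum = 62.08
Row 2: -4*8.5=-34, -6.5*8.1=-52.65, 6.9*6.6=45.54, -5.5*-7.3=40.15 => row sum = -0.96
Row 3: -4.1*-4.8=19.68, -6*6.4=-38.4, -1.6*-7.6=12.16, -1.1*2.1=-2.31 => row sum = -8.87
Row 4: -2.8*4.6=-12.88, 2.9*0.2=0.58, -5.6*8.7=-48.72, -2.2*0.7=-1.54 => row sum = -62.56
Total = 62.08 + -0.96 + -8.87 + -62.56 = -10.31

-10.31


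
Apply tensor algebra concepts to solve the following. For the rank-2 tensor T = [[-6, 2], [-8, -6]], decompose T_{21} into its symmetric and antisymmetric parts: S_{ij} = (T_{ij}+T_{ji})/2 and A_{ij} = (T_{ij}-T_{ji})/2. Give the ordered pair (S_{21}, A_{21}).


T_{21} = -8
T_{12} = 2
S_{21} = (-8 + 2)/2 = -6/2 = -3
A_{21} = (-8 - 2)/2 = -10/2 = -5
Check: S + A = -3 + -5 = -8 = T_{21}.

(-3, -5)


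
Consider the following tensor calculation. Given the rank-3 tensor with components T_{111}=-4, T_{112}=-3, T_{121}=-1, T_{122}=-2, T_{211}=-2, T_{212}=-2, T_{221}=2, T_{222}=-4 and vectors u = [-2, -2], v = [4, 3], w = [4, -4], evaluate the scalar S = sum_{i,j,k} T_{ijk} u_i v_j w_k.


S = sum over i,j,k of T_{ijk} u_i v_j w_k. Expanding all 8 terms:
T_{111}*u_1*v_1*w_1 = -4*-2*4*4 = 128  (running total: 128)
T_{112}*u_1*v_1*w_2 = -3*-2*4*-4 = -96  (running total: 32)
T_{121}*u_1*v_2*w_1 = -1*-2*3*4 = 24  (running total: 56)
T_{122}*u_1*v_2*w_2 = -2*-2*3*-4 = -48  (running total: 8)
T_{211}*u_2*v_1*w_1 = -2*-2*4*4 = 64  (running total: 72)
T_{212}*u_2*v_1*w_2 = -2*-2*4*-4 = -64  (running total: 8)
T_{221}*u_2*v_2*w_1 = 2*-2*3*4 = -48  (running total: -40)
T_{222}*u_2*v_2*w_2 = -4*-2*3*-4 = -96  (running total: -136)
S = -136

-136


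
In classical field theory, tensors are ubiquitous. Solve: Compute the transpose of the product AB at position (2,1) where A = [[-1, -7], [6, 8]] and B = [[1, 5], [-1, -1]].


(AB)^T_{ij} = (AB)_{ji} = sum_k A_{jk} B_{ki}.
For i=2, j=1 we need (AB)_{12}:
A_{11} * B_{12} = -1 * 5 = -5
A_{12} * B_{22} = -7 * -1 = 7
Sum = -5 + 7 = 2

2


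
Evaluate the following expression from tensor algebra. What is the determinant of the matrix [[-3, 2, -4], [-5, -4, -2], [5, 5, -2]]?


Expanding along the first row, det(A) = a11*M_11 - a12*M_12 + a13*M_13, where M_1j is the (1,j) minor.
Minor M_11 = -4*-2 - -2*5 = 18
Minor M_12 = -5*-2 - -2*5 = 20
Minor M_13 = -5*5 - -4*5 = -5
det = -3*(18) - 2*(20) + -4*(-5)
    = -54 - 40 + 20
    = -74

-74


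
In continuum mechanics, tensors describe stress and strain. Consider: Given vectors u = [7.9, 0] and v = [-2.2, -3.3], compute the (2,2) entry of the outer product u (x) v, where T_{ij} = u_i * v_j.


The outer product entry T_{ij} = u_i * v_j.
We need i=2, j=2.
u_2 = 0, v_2 = -3.3
T_{2,2} = 0 * -3.3 = 0

0


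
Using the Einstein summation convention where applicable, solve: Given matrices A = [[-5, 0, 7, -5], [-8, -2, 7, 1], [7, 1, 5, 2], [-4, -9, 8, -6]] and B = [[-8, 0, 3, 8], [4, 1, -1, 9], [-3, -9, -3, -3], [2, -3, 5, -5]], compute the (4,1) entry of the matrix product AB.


(AB)_{ij} = sum_k A_{ik} B_{kj}.
For i=4, j=1:
A_{41} * B_{11} = -4 * -8 = 32
A_{42} * B_{21} = -9 * 4 = -36
A_{43} * B_{31} = 8 * -3 = -24
A_{44} * B_{41} = -6 * 2 = -12
Sum = 32 + -36 + -24 + -12 = -40

-40


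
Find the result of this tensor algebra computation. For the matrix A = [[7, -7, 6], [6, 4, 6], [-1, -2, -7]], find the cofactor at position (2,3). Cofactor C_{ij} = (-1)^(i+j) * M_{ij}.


To find cofactor C_{23}, delete row 2 and column 3.
The resulting 2x2 submatrix is: [[7, -7], [-1, -2]]
Minor M_{23} = 7*-2 - -7*-1
  = -14 - 7 = -21
Sign = (-1)^(2+3) = (-1)^5 = -1
Cofactor C_{23} = -1 * -21 = 21

21


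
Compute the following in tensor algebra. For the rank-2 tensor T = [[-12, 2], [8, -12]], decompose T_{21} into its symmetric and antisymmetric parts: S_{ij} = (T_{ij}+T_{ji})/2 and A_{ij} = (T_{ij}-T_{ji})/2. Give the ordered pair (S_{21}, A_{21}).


T_{21} = 8
T_{12} = 2
S_{21} = (8 + 2)/2 = 10/2 = 5
A_{21} = (8 - 2)/2 = 6/2 = 3
Check: S + A = 5 + 3 = 8 = T_{21}.

(5, 3)
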